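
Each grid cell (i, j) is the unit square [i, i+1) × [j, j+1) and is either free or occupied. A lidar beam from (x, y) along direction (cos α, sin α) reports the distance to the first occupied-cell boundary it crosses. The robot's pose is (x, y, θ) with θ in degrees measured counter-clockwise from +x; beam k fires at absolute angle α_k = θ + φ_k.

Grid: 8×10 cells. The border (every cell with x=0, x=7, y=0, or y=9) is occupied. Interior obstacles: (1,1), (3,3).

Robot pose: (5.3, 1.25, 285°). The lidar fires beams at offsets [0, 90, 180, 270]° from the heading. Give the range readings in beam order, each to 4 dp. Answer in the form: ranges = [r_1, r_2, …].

beam 1: φ=0°, α=285°
  d=(0.2588,-0.9659)  start (5,1)  tX=2.7046 tY=0.2588  stride 1/|dx|=3.8637 1/|dy|=1.0353
    cross y-line → (5,0), t=0.2588 (wall)
  → r_1 = 0.2588
beam 2: φ=90°, α=15°
  d=(0.9659,0.2588)  start (5,1)  tX=0.7247 tY=2.8978  stride 1/|dx|=1.0353 1/|dy|=3.8637
    cross x-line → (6,1), t=0.7247
    cross x-line → (7,1), t=1.7600 (wall)
  → r_2 = 1.7600
beam 3: φ=180°, α=105°
  d=(-0.2588,0.9659)  start (5,1)  tX=1.1591 tY=0.7765  stride 1/|dx|=3.8637 1/|dy|=1.0353
    cross y-line → (5,2), t=0.7765
    cross x-line → (4,2), t=1.1591
    cross y-line → (4,3), t=1.8117
    cross y-line → (4,4), t=2.8470
    cross y-line → (4,5), t=3.8823
    cross y-line → (4,6), t=4.9176
    cross x-line → (3,6), t=5.0228
    cross y-line → (3,7), t=5.9528
    cross y-line → (3,8), t=6.9881
    cross y-line → (3,9), t=8.0234 (wall)
  → r_3 = 8.0234
beam 4: φ=270°, α=195°
  d=(-0.9659,-0.2588)  start (5,1)  tX=0.3106 tY=0.9659  stride 1/|dx|=1.0353 1/|dy|=3.8637
    cross x-line → (4,1), t=0.3106
    cross y-line → (4,0), t=0.9659 (wall)
  → r_4 = 0.9659

ranges = [0.2588, 1.7600, 8.0234, 0.9659]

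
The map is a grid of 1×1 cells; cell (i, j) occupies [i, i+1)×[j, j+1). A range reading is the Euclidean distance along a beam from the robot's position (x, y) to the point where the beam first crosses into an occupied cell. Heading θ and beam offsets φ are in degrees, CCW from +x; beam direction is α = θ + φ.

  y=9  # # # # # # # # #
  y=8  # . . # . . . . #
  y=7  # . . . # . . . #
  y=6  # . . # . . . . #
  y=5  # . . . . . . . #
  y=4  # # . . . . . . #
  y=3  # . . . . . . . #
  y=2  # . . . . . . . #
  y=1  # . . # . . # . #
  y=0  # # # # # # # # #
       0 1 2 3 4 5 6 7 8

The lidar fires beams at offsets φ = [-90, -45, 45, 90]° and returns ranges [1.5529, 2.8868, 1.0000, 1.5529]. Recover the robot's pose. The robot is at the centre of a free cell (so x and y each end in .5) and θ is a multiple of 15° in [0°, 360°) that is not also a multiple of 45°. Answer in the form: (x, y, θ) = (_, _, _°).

The pose lattice has 50·16 = 800 candidates. Test each by forward raycasting.
  (1.5, 3.5, 60°): beam 1 = 5.0000 ≠ 1.5529 ✗
  (4.5, 8.5, 60°): beam 1 = 4.0415 ≠ 1.5529 ✗
  (2.5, 8.5, 195°): beam 1 = 0.5176 ≠ 1.5529 ✗
  …
  (2.5, 7.5, 285°): r_1=1.5529, r_2=2.8868, r_3=1.0000, r_4=1.5529 — all match ✓
No second candidate reproduces the full scan.

(x, y, θ) = (2.5, 7.5, 285°)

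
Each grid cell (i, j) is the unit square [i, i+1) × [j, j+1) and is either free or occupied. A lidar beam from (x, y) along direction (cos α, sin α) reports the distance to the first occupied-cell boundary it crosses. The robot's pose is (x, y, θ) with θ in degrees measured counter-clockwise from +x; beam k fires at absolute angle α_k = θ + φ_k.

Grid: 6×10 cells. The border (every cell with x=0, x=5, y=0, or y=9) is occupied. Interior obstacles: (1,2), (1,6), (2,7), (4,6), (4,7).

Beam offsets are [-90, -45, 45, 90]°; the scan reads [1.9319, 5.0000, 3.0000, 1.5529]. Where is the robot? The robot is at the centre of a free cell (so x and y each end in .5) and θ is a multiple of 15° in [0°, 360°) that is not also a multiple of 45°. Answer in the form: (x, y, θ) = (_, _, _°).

(x, y, θ) = (4.5, 2.5, 165°)

Enumerate (i+0.5, j+0.5, θ) over the 27 free cells and 16 admissible headings. For each, cast all 4 beams and compare to the given ranges.
  (3.5, 7.5, 300°): beam 1 = 0.5774 ≠ 1.9319 ✗
  (3.5, 6.5, 30°): beam 1 = 3.0000 ≠ 1.9319 ✗
  (1.5, 7.5, 120°): beam 1 = 0.5774 ≠ 1.9319 ✗
  …
  (4.5, 2.5, 165°): r_1=1.9319, r_2=5.0000, r_3=3.0000, r_4=1.5529 — all match ✓
Unique over the lattice → pose = (4.5, 2.5, 165°).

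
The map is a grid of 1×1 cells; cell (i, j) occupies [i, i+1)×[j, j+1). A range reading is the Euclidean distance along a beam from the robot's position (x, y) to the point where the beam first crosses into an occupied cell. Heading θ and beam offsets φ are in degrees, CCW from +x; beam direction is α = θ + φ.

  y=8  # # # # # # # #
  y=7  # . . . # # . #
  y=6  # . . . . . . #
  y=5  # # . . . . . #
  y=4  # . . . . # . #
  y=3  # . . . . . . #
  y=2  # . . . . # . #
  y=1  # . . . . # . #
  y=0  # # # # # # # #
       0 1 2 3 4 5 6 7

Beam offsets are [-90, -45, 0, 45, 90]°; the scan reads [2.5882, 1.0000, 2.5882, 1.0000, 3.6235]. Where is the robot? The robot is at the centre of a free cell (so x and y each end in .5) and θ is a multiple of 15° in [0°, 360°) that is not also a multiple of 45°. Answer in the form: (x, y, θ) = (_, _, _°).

(x, y, θ) = (4.5, 3.5, 345°)

The pose lattice has 36·16 = 576 candidates. Test each by forward raycasting.
  (1.5, 7.5, 60°): beam 1 = 5.0000 ≠ 2.5882 ✗
  (6.5, 5.5, 165°): beam 1 = 1.9319 ≠ 2.5882 ✗
  (4.5, 6.5, 195°): beam 1 = 0.5176 ≠ 2.5882 ✗
  (2.5, 5.5, 255°): beam 1 = 0.5176 ≠ 2.5882 ✗
  …
  (4.5, 3.5, 345°): r_1=2.5882, r_2=1.0000, r_3=2.5882, r_4=1.0000, r_5=3.6235 — all match ✓
No second candidate reproduces the full scan.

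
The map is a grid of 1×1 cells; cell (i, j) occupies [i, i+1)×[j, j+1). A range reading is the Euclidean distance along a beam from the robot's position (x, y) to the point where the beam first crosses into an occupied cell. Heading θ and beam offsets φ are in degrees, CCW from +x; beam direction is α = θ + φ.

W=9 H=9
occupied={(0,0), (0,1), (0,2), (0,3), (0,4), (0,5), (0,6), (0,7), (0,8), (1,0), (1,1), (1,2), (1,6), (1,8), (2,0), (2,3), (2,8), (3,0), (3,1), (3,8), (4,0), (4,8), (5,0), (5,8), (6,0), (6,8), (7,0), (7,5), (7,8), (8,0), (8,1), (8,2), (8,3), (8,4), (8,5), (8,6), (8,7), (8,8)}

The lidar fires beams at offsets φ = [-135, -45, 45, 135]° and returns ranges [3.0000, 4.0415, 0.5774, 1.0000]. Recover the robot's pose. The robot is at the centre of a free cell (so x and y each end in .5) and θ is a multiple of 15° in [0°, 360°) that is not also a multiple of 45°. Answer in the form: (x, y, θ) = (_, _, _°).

Enumerate (i+0.5, j+0.5, θ) over the 43 free cells and 16 admissible headings. For each, cast all 4 beams and compare to the given ranges.
  (6.5, 1.5, 120°): beam 1 = 1.5529 ≠ 3.0000 ✗
  (7.5, 3.5, 330°): beam 1 = 5.6940 ≠ 3.0000 ✗
  (3.5, 5.5, 30°): beam 1 = 1.9319 ≠ 3.0000 ✗
  (6.5, 7.5, 285°): beam 1 = 1.0000 ≠ 3.0000 ✗
  …
  (6.5, 1.5, 195°): r_1=3.0000, r_2=4.0415, r_3=0.5774, r_4=1.0000 — all match ✓
No second candidate reproduces the full scan.

(x, y, θ) = (6.5, 1.5, 195°)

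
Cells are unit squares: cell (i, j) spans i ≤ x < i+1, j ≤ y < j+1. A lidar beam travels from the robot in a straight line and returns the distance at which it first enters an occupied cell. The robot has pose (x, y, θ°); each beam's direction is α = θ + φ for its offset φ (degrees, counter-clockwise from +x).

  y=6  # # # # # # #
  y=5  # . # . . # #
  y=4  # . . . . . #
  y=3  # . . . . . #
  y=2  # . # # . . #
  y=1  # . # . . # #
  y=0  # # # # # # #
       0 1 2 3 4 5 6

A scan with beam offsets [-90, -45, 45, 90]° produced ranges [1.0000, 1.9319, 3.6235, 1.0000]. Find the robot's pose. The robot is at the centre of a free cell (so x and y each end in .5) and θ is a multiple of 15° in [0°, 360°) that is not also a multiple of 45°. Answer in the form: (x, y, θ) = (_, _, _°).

The pose lattice has 19·16 = 304 candidates. Test each by forward raycasting.
  (1.5, 5.5, 255°): beam 1 = 0.5176 ≠ 1.0000 ✗
  (1.5, 4.5, 240°): beam 1 = 0.5774 ≠ 1.0000 ✗
  (4.5, 1.5, 330°): beam 1 = 0.5774 ≠ 1.0000 ✗
  (1.5, 2.5, 120°): beam 1 = 0.5774 ≠ 1.0000 ✗
  …
  (1.5, 4.5, 330°): r_1=1.0000, r_2=1.9319, r_3=3.6235, r_4=1.0000 — all match ✓
No second candidate reproduces the full scan.

(x, y, θ) = (1.5, 4.5, 330°)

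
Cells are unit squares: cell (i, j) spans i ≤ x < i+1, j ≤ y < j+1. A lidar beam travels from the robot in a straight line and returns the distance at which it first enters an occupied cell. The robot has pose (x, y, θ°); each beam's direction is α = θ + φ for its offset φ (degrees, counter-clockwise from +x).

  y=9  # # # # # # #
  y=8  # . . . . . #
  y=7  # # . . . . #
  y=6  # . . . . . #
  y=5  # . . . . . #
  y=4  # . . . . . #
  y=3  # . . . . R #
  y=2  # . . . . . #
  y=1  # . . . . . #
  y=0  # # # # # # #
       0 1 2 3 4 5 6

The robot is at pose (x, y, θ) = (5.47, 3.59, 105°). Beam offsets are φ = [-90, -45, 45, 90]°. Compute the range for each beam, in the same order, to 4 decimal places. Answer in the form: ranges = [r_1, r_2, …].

ranges = [0.5487, 1.0600, 5.1615, 4.6277]

beam 1: φ=-90°, α=15°
  dir = (cos 15°, sin 15°) = (0.9659, 0.2588); from cell (5,3)
  next x-line at t=0.5487, next y-line at t=1.5841; Δt_x=1.0353, Δt_y=3.8637
    x: enter (6,3) at t=0.5487 ← occupied
  → r_1 = 0.5487
beam 2: φ=-45°, α=60°
  dir = (cos 60°, sin 60°) = (0.5000, 0.8660); from cell (5,3)
  next x-line at t=1.0600, next y-line at t=0.4734; Δt_x=2.0000, Δt_y=1.1547
    y: enter (5,4) at t=0.4734
    x: enter (6,4) at t=1.0600 ← occupied
  → r_2 = 1.0600
beam 3: φ=45°, α=150°
  dir = (cos 150°, sin 150°) = (-0.8660, 0.5000); from cell (5,3)
  next x-line at t=0.5427, next y-line at t=0.8200; Δt_x=1.1547, Δt_y=2.0000
    x: enter (4,3) at t=0.5427
    y: enter (4,4) at t=0.8200
    x: enter (3,4) at t=1.6974
    y: enter (3,5) at t=2.8200
    x: enter (2,5) at t=2.8521
    x: enter (1,5) at t=4.0068
    y: enter (1,6) at t=4.8200
    x: enter (0,6) at t=5.1615 ← occupied
  → r_3 = 5.1615
beam 4: φ=90°, α=195°
  dir = (cos 195°, sin 195°) = (-0.9659, -0.2588); from cell (5,3)
  next x-line at t=0.4866, next y-line at t=2.2796; Δt_x=1.0353, Δt_y=3.8637
    x: enter (4,3) at t=0.4866
    x: enter (3,3) at t=1.5219
    y: enter (3,2) at t=2.2796
    x: enter (2,2) at t=2.5571
    x: enter (1,2) at t=3.5924
    x: enter (0,2) at t=4.6277 ← occupied
  → r_4 = 4.6277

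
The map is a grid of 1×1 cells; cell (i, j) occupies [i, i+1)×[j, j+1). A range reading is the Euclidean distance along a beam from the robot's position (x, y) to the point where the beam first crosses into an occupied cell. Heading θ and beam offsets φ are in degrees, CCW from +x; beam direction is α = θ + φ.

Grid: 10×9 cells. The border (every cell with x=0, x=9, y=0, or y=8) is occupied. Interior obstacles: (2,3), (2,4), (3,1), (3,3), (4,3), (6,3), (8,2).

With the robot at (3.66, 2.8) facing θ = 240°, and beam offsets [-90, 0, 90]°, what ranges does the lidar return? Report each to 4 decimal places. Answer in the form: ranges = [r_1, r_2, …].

beam 1: φ=-90°, α=150°
  cosα=-0.8660 sinα=0.5000 | (3,2) | tMaxX 0.7621 tMaxY 0.4000 | tΔX 1.1547 tΔY 2.0000
    t=0.4000 [y] (3,3) — stop
  → r_1 = 0.4000
beam 2: φ=0°, α=240°
  cosα=-0.5000 sinα=-0.8660 | (3,2) | tMaxX 1.3200 tMaxY 0.9238 | tΔX 2.0000 tΔY 1.1547
    t=0.9238 [y] (3,1) — stop
  → r_2 = 0.9238
beam 3: φ=90°, α=330°
  cosα=0.8660 sinα=-0.5000 | (3,2) | tMaxX 0.3926 tMaxY 1.6000 | tΔX 1.1547 tΔY 2.0000
    t=0.3926 [x] (4,2)
    t=1.5473 [x] (5,2)
    t=1.6000 [y] (5,1)
    t=2.7020 [x] (6,1)
    t=3.6000 [y] (6,0) — stop
  → r_3 = 3.6000

ranges = [0.4000, 0.9238, 3.6000]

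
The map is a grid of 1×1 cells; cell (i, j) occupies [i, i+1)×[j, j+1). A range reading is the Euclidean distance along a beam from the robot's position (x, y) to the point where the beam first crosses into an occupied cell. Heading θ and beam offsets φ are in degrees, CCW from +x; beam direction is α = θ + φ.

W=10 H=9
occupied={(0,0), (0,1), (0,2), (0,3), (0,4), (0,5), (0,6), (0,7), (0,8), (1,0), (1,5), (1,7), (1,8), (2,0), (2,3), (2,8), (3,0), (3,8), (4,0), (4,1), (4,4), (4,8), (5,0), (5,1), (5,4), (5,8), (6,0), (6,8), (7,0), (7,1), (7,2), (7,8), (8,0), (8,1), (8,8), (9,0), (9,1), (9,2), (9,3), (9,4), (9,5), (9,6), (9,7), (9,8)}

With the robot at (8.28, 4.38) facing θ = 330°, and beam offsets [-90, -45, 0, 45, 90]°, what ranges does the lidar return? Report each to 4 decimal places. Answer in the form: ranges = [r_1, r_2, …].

beam 1: φ=-90°, α=240°
  d=(-0.5000,-0.8660)  start (8,4)  tX=0.5600 tY=0.4388  stride 1/|dx|=2.0000 1/|dy|=1.1547
    cross y-line → (8,3), t=0.4388
    cross x-line → (7,3), t=0.5600
    cross y-line → (7,2), t=1.5935 (wall)
  → r_1 = 1.5935
beam 2: φ=-45°, α=285°
  d=(0.2588,-0.9659)  start (8,4)  tX=2.7819 tY=0.3934  stride 1/|dx|=3.8637 1/|dy|=1.0353
    cross y-line → (8,3), t=0.3934
    cross y-line → (8,2), t=1.4287
    cross y-line → (8,1), t=2.4640 (wall)
  → r_2 = 2.4640
beam 3: φ=0°, α=330°
  d=(0.8660,-0.5000)  start (8,4)  tX=0.8314 tY=0.7600  stride 1/|dx|=1.1547 1/|dy|=2.0000
    cross y-line → (8,3), t=0.7600
    cross x-line → (9,3), t=0.8314 (wall)
  → r_3 = 0.8314
beam 4: φ=45°, α=15°
  d=(0.9659,0.2588)  start (8,4)  tX=0.7454 tY=2.3955  stride 1/|dx|=1.0353 1/|dy|=3.8637
    cross x-line → (9,4), t=0.7454 (wall)
  → r_4 = 0.7454
beam 5: φ=90°, α=60°
  d=(0.5000,0.8660)  start (8,4)  tX=1.4400 tY=0.7159  stride 1/|dx|=2.0000 1/|dy|=1.1547
    cross y-line → (8,5), t=0.7159
    cross x-line → (9,5), t=1.4400 (wall)
  → r_5 = 1.4400

ranges = [1.5935, 2.4640, 0.8314, 0.7454, 1.4400]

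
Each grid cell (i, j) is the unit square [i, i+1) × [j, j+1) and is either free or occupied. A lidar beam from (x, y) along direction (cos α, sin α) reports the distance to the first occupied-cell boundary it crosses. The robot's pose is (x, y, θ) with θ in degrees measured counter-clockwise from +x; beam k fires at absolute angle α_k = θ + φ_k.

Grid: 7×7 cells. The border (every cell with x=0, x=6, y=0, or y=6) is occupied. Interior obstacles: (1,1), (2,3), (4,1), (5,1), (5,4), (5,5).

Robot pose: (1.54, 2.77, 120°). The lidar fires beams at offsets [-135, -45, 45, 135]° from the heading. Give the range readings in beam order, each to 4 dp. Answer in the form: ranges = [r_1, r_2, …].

ranges = [2.9751, 3.3439, 0.5590, 0.7972]

beam 1: φ=-135°, α=345°
  dir = (cos 345°, sin 345°) = (0.9659, -0.2588); from cell (1,2)
  next x-line at t=0.4762, next y-line at t=2.9751; Δt_x=1.0353, Δt_y=3.8637
    x: enter (2,2) at t=0.4762
    x: enter (3,2) at t=1.5115
    x: enter (4,2) at t=2.5468
    y: enter (4,1) at t=2.9751 ← occupied
  → r_1 = 2.9751
beam 2: φ=-45°, α=75°
  dir = (cos 75°, sin 75°) = (0.2588, 0.9659); from cell (1,2)
  next x-line at t=1.7773, next y-line at t=0.2381; Δt_x=3.8637, Δt_y=1.0353
    y: enter (1,3) at t=0.2381
    y: enter (1,4) at t=1.2734
    x: enter (2,4) at t=1.7773
    y: enter (2,5) at t=2.3087
    y: enter (2,6) at t=3.3439 ← occupied
  → r_2 = 3.3439
beam 3: φ=45°, α=165°
  dir = (cos 165°, sin 165°) = (-0.9659, 0.2588); from cell (1,2)
  next x-line at t=0.5590, next y-line at t=0.8887; Δt_x=1.0353, Δt_y=3.8637
    x: enter (0,2) at t=0.5590 ← occupied
  → r_3 = 0.5590
beam 4: φ=135°, α=255°
  dir = (cos 255°, sin 255°) = (-0.2588, -0.9659); from cell (1,2)
  next x-line at t=2.0864, next y-line at t=0.7972; Δt_x=3.8637, Δt_y=1.0353
    y: enter (1,1) at t=0.7972 ← occupied
  → r_4 = 0.7972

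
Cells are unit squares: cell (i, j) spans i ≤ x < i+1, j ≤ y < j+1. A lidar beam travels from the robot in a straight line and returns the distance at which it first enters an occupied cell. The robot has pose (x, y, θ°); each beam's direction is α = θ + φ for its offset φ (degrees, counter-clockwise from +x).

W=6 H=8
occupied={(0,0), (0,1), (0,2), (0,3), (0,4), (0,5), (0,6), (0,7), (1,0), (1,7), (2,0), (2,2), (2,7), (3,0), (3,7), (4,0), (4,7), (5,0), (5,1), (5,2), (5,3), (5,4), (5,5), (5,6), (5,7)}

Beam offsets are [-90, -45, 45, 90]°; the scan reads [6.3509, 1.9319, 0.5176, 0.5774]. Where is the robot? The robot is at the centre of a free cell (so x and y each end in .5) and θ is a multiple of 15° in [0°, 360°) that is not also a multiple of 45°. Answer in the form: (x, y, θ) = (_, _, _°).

Enumerate (i+0.5, j+0.5, θ) over the 23 free cells and 16 admissible headings. For each, cast all 4 beams and compare to the given ranges.
  (2.5, 4.5, 60°): beam 1 = 2.8868 ≠ 6.3509 ✗
  (3.5, 6.5, 150°): beam 1 = 0.5774 ≠ 6.3509 ✗
  (3.5, 4.5, 75°): beam 1 = 1.5529 ≠ 6.3509 ✗
  (3.5, 1.5, 15°): beam 1 = 0.5176 ≠ 6.3509 ✗
  …
  (4.5, 1.5, 210°): r_1=6.3509, r_2=1.9319, r_3=0.5176, r_4=0.5774 — all match ✓
Unique over the lattice → pose = (4.5, 1.5, 210°).

(x, y, θ) = (4.5, 1.5, 210°)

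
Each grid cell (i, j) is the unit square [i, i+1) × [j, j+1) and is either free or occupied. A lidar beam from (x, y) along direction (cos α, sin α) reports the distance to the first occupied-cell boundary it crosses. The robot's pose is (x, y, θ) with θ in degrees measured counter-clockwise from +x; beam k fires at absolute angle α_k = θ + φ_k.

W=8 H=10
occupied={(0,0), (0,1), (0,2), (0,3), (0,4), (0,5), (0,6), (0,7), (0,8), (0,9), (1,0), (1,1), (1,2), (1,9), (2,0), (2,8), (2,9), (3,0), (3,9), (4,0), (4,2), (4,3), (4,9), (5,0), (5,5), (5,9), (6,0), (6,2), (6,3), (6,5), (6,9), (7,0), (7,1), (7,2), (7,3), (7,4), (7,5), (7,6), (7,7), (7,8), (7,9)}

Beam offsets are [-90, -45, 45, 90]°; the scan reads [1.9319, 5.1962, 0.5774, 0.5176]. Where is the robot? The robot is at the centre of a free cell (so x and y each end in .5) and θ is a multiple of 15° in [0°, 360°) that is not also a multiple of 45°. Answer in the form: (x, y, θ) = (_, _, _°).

(x, y, θ) = (1.5, 8.5, 345°)

The pose lattice has 39·16 = 624 candidates. Test each by forward raycasting.
  (2.5, 7.5, 60°): beam 1 = 3.0000 ≠ 1.9319 ✗
  (6.5, 7.5, 165°): beam 1 = 1.5529 ≠ 1.9319 ✗
  (1.5, 7.5, 165°): beam 1 = 1.5529 ≠ 1.9319 ✗
  (4.5, 4.5, 150°): beam 1 = 1.0000 ≠ 1.9319 ✗
  …
  (1.5, 8.5, 345°): r_1=1.9319, r_2=5.1962, r_3=0.5774, r_4=0.5176 — all match ✓
No second candidate reproduces the full scan.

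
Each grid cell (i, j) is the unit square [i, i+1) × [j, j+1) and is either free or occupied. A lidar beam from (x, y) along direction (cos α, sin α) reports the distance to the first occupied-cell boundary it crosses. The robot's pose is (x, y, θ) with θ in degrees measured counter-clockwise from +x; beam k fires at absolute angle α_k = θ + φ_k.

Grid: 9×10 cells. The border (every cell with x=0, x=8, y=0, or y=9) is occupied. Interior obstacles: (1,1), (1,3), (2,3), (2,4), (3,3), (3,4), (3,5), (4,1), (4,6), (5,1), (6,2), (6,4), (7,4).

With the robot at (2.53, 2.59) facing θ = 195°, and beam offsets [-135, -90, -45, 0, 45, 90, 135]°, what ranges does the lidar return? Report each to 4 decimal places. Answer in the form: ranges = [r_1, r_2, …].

ranges = [0.4734, 0.4245, 0.8200, 1.5840, 1.0600, 1.6461, 1.6974]

beam 1: φ=-135°, α=60°
  d=(0.5000,0.8660)  start (2,2)  tX=0.9400 tY=0.4734  stride 1/|dx|=2.0000 1/|dy|=1.1547
    cross y-line → (2,3), t=0.4734 (wall)
  → r_1 = 0.4734
beam 2: φ=-90°, α=105°
  d=(-0.2588,0.9659)  start (2,2)  tX=2.0478 tY=0.4245  stride 1/|dx|=3.8637 1/|dy|=1.0353
    cross y-line → (2,3), t=0.4245 (wall)
  → r_2 = 0.4245
beam 3: φ=-45°, α=150°
  d=(-0.8660,0.5000)  start (2,2)  tX=0.6120 tY=0.8200  stride 1/|dx|=1.1547 1/|dy|=2.0000
    cross x-line → (1,2), t=0.6120
    cross y-line → (1,3), t=0.8200 (wall)
  → r_3 = 0.8200
beam 4: φ=0°, α=195°
  d=(-0.9659,-0.2588)  start (2,2)  tX=0.5487 tY=2.2796  stride 1/|dx|=1.0353 1/|dy|=3.8637
    cross x-line → (1,2), t=0.5487
    cross x-line → (0,2), t=1.5840 (wall)
  → r_4 = 1.5840
beam 5: φ=45°, α=240°
  d=(-0.5000,-0.8660)  start (2,2)  tX=1.0600 tY=0.6813  stride 1/|dx|=2.0000 1/|dy|=1.1547
    cross y-line → (2,1), t=0.6813
    cross x-line → (1,1), t=1.0600 (wall)
  → r_5 = 1.0600
beam 6: φ=90°, α=285°
  d=(0.2588,-0.9659)  start (2,2)  tX=1.8159 tY=0.6108  stride 1/|dx|=3.8637 1/|dy|=1.0353
    cross y-line → (2,1), t=0.6108
    cross y-line → (2,0), t=1.6461 (wall)
  → r_6 = 1.6461
beam 7: φ=135°, α=330°
  d=(0.8660,-0.5000)  start (2,2)  tX=0.5427 tY=1.1800  stride 1/|dx|=1.1547 1/|dy|=2.0000
    cross x-line → (3,2), t=0.5427
    cross y-line → (3,1), t=1.1800
    cross x-line → (4,1), t=1.6974 (wall)
  → r_7 = 1.6974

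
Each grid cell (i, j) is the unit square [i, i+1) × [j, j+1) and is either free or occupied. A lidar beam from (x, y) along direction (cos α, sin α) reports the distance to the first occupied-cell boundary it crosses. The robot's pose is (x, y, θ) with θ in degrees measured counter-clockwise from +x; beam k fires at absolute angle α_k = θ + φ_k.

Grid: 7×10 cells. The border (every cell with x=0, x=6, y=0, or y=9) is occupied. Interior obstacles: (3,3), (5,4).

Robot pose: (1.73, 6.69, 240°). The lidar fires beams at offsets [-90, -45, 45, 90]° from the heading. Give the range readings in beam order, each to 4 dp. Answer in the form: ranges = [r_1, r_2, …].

ranges = [0.8429, 0.7558, 5.8907, 3.7759]

beam 1: φ=-90°, α=150°
  direction (-0.8660, 0.5000); cell (1,6); t to first gridline: x 0.8429, y 0.6200 (then +1.1547 / +2.0000)
    (1,7) via y @ 0.6200
    (0,7) via x @ 0.8429  # hit
  → r_1 = 0.8429
beam 2: φ=-45°, α=195°
  direction (-0.9659, -0.2588); cell (1,6); t to first gridline: x 0.7558, y 2.6660 (then +1.0353 / +3.8637)
    (0,6) via x @ 0.7558  # hit
  → r_2 = 0.7558
beam 3: φ=45°, α=285°
  direction (0.2588, -0.9659); cell (1,6); t to first gridline: x 1.0432, y 0.7143 (then +3.8637 / +1.0353)
    (1,5) via y @ 0.7143
    (2,5) via x @ 1.0432
    (2,4) via y @ 1.7496
    (2,3) via y @ 2.7849
    (2,2) via y @ 3.8202
    (2,1) via y @ 4.8554
    (3,1) via x @ 4.9069
    (3,0) via y @ 5.8907  # hit
  → r_3 = 5.8907
beam 4: φ=90°, α=330°
  direction (0.8660, -0.5000); cell (1,6); t to first gridline: x 0.3118, y 1.3800 (then +1.1547 / +2.0000)
    (2,6) via x @ 0.3118
    (2,5) via y @ 1.3800
    (3,5) via x @ 1.4665
    (4,5) via x @ 2.6212
    (4,4) via y @ 3.3800
    (5,4) via x @ 3.7759  # hit
  → r_4 = 3.7759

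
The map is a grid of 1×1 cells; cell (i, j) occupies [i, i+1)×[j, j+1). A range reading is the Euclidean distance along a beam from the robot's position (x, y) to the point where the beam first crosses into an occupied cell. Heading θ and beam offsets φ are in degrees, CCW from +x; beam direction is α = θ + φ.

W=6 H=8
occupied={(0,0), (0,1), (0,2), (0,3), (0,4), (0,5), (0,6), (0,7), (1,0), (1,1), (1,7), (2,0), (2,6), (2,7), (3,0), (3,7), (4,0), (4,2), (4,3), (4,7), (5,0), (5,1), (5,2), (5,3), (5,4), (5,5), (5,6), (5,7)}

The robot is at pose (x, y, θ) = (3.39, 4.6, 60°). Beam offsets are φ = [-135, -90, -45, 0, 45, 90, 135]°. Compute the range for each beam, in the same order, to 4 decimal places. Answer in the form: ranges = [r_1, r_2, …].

beam 1: φ=-135°, α=285°
  d=(0.2588,-0.9659)  start (3,4)  tX=2.3569 tY=0.6212  stride 1/|dx|=3.8637 1/|dy|=1.0353
    cross y-line → (3,3), t=0.6212
    cross y-line → (3,2), t=1.6564
    cross x-line → (4,2), t=2.3569 (wall)
  → r_1 = 2.3569
beam 2: φ=-90°, α=330°
  d=(0.8660,-0.5000)  start (3,4)  tX=0.7044 tY=1.2000  stride 1/|dx|=1.1547 1/|dy|=2.0000
    cross x-line → (4,4), t=0.7044
    cross y-line → (4,3), t=1.2000 (wall)
  → r_2 = 1.2000
beam 3: φ=-45°, α=15°
  d=(0.9659,0.2588)  start (3,4)  tX=0.6315 tY=1.5455  stride 1/|dx|=1.0353 1/|dy|=3.8637
    cross x-line → (4,4), t=0.6315
    cross y-line → (4,5), t=1.5455
    cross x-line → (5,5), t=1.6668 (wall)
  → r_3 = 1.6668
beam 4: φ=0°, α=60°
  d=(0.5000,0.8660)  start (3,4)  tX=1.2200 tY=0.4619  stride 1/|dx|=2.0000 1/|dy|=1.1547
    cross y-line → (3,5), t=0.4619
    cross x-line → (4,5), t=1.2200
    cross y-line → (4,6), t=1.6166
    cross y-line → (4,7), t=2.7713 (wall)
  → r_4 = 2.7713
beam 5: φ=45°, α=105°
  d=(-0.2588,0.9659)  start (3,4)  tX=1.5068 tY=0.4141  stride 1/|dx|=3.8637 1/|dy|=1.0353
    cross y-line → (3,5), t=0.4141
    cross y-line → (3,6), t=1.4494
    cross x-line → (2,6), t=1.5068 (wall)
  → r_5 = 1.5068
beam 6: φ=90°, α=150°
  d=(-0.8660,0.5000)  start (3,4)  tX=0.4503 tY=0.8000  stride 1/|dx|=1.1547 1/|dy|=2.0000
    cross x-line → (2,4), t=0.4503
    cross y-line → (2,5), t=0.8000
    cross x-line → (1,5), t=1.6050
    cross x-line → (0,5), t=2.7597 (wall)
  → r_6 = 2.7597
beam 7: φ=135°, α=195°
  d=(-0.9659,-0.2588)  start (3,4)  tX=0.4038 tY=2.3182  stride 1/|dx|=1.0353 1/|dy|=3.8637
    cross x-line → (2,4), t=0.4038
    cross x-line → (1,4), t=1.4390
    cross y-line → (1,3), t=2.3182
    cross x-line → (0,3), t=2.4743 (wall)
  → r_7 = 2.4743

ranges = [2.3569, 1.2000, 1.6668, 2.7713, 1.5068, 2.7597, 2.4743]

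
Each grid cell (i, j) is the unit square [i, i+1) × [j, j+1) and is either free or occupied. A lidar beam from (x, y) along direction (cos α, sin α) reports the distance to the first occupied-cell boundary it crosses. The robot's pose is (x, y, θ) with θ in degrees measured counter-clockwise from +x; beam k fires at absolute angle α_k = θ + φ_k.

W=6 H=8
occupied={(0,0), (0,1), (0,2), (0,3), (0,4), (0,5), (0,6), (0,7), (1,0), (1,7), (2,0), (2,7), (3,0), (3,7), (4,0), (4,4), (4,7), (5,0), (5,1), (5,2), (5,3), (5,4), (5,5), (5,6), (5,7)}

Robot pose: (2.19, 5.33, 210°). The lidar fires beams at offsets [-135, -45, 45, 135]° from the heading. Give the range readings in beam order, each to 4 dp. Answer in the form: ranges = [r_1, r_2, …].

ranges = [1.7289, 1.2320, 4.4827, 1.8738]

beam 1: φ=-135°, α=75°
  direction (0.2588, 0.9659); cell (2,5); t to first gridline: x 3.1296, y 0.6936 (then +3.8637 / +1.0353)
    (2,6) via y @ 0.6936
    (2,7) via y @ 1.7289  # hit
  → r_1 = 1.7289
beam 2: φ=-45°, α=165°
  direction (-0.9659, 0.2588); cell (2,5); t to first gridline: x 0.1967, y 2.5887 (then +1.0353 / +3.8637)
    (1,5) via x @ 0.1967
    (0,5) via x @ 1.2320  # hit
  → r_2 = 1.2320
beam 3: φ=45°, α=255°
  direction (-0.2588, -0.9659); cell (2,5); t to first gridline: x 0.7341, y 0.3416 (then +3.8637 / +1.0353)
    (2,4) via y @ 0.3416
    (1,4) via x @ 0.7341
    (1,3) via y @ 1.3769
    (1,2) via y @ 2.4122
    (1,1) via y @ 3.4475
    (1,0) via y @ 4.4827  # hit
  → r_3 = 4.4827
beam 4: φ=135°, α=345°
  direction (0.9659, -0.2588); cell (2,5); t to first gridline: x 0.8386, y 1.2750 (then +1.0353 / +3.8637)
    (3,5) via x @ 0.8386
    (3,4) via y @ 1.2750
    (4,4) via x @ 1.8738  # hit
  → r_4 = 1.8738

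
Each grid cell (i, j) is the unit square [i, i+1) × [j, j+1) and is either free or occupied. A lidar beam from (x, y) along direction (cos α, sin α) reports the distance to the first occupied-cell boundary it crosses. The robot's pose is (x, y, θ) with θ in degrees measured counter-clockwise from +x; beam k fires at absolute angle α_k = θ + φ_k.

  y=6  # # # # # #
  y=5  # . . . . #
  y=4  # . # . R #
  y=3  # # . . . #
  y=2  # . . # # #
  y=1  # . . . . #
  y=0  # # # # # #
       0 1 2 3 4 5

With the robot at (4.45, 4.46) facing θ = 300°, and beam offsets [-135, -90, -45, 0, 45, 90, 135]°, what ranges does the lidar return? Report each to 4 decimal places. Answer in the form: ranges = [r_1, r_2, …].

ranges = [1.5012, 2.8290, 1.5115, 1.1000, 0.5694, 0.6351, 1.5943]

beam 1: φ=-135°, α=165°
  dir = (cos 165°, sin 165°) = (-0.9659, 0.2588); from cell (4,4)
  next x-line at t=0.4659, next y-line at t=2.0864; Δt_x=1.0353, Δt_y=3.8637
    x: enter (3,4) at t=0.4659
    x: enter (2,4) at t=1.5012 ← occupied
  → r_1 = 1.5012
beam 2: φ=-90°, α=210°
  dir = (cos 210°, sin 210°) = (-0.8660, -0.5000); from cell (4,4)
  next x-line at t=0.5196, next y-line at t=0.9200; Δt_x=1.1547, Δt_y=2.0000
    x: enter (3,4) at t=0.5196
    y: enter (3,3) at t=0.9200
    x: enter (2,3) at t=1.6743
    x: enter (1,3) at t=2.8290 ← occupied
  → r_2 = 2.8290
beam 3: φ=-45°, α=255°
  dir = (cos 255°, sin 255°) = (-0.2588, -0.9659); from cell (4,4)
  next x-line at t=1.7387, next y-line at t=0.4762; Δt_x=3.8637, Δt_y=1.0353
    y: enter (4,3) at t=0.4762
    y: enter (4,2) at t=1.5115 ← occupied
  → r_3 = 1.5115
beam 4: φ=0°, α=300°
  dir = (cos 300°, sin 300°) = (0.5000, -0.8660); from cell (4,4)
  next x-line at t=1.1000, next y-line at t=0.5312; Δt_x=2.0000, Δt_y=1.1547
    y: enter (4,3) at t=0.5312
    x: enter (5,3) at t=1.1000 ← occupied
  → r_4 = 1.1000
beam 5: φ=45°, α=345°
  dir = (cos 345°, sin 345°) = (0.9659, -0.2588); from cell (4,4)
  next x-line at t=0.5694, next y-line at t=1.7773; Δt_x=1.0353, Δt_y=3.8637
    x: enter (5,4) at t=0.5694 ← occupied
  → r_5 = 0.5694
beam 6: φ=90°, α=30°
  dir = (cos 30°, sin 30°) = (0.8660, 0.5000); from cell (4,4)
  next x-line at t=0.6351, next y-line at t=1.0800; Δt_x=1.1547, Δt_y=2.0000
    x: enter (5,4) at t=0.6351 ← occupied
  → r_6 = 0.6351
beam 7: φ=135°, α=75°
  dir = (cos 75°, sin 75°) = (0.2588, 0.9659); from cell (4,4)
  next x-line at t=2.1250, next y-line at t=0.5590; Δt_x=3.8637, Δt_y=1.0353
    y: enter (4,5) at t=0.5590
    y: enter (4,6) at t=1.5943 ← occupied
  → r_7 = 1.5943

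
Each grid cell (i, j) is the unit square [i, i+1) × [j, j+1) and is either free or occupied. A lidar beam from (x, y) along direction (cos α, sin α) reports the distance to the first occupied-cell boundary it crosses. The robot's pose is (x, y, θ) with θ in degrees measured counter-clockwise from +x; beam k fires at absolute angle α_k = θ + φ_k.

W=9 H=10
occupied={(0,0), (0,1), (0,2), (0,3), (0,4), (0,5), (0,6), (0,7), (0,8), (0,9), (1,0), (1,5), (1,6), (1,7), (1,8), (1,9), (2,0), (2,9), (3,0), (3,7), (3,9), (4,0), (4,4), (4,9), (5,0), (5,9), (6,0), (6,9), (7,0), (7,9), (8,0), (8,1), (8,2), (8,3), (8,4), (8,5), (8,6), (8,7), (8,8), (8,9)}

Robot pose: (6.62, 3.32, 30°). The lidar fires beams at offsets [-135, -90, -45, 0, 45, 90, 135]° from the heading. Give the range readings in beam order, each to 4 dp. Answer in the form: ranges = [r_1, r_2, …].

ranges = [2.4018, 2.6789, 1.4287, 1.5935, 5.3319, 5.2400, 2.6273]

beam 1: φ=-135°, α=255°
  dir = (cos 255°, sin 255°) = (-0.2588, -0.9659); from cell (6,3)
  next x-line at t=2.3955, next y-line at t=0.3313; Δt_x=3.8637, Δt_y=1.0353
    y: enter (6,2) at t=0.3313
    y: enter (6,1) at t=1.3666
    x: enter (5,1) at t=2.3955
    y: enter (5,0) at t=2.4018 ← occupied
  → r_1 = 2.4018
beam 2: φ=-90°, α=300°
  dir = (cos 300°, sin 300°) = (0.5000, -0.8660); from cell (6,3)
  next x-line at t=0.7600, next y-line at t=0.3695; Δt_x=2.0000, Δt_y=1.1547
    y: enter (6,2) at t=0.3695
    x: enter (7,2) at t=0.7600
    y: enter (7,1) at t=1.5242
    y: enter (7,0) at t=2.6789 ← occupied
  → r_2 = 2.6789
beam 3: φ=-45°, α=345°
  dir = (cos 345°, sin 345°) = (0.9659, -0.2588); from cell (6,3)
  next x-line at t=0.3934, next y-line at t=1.2364; Δt_x=1.0353, Δt_y=3.8637
    x: enter (7,3) at t=0.3934
    y: enter (7,2) at t=1.2364
    x: enter (8,2) at t=1.4287 ← occupied
  → r_3 = 1.4287
beam 4: φ=0°, α=30°
  dir = (cos 30°, sin 30°) = (0.8660, 0.5000); from cell (6,3)
  next x-line at t=0.4388, next y-line at t=1.3600; Δt_x=1.1547, Δt_y=2.0000
    x: enter (7,3) at t=0.4388
    y: enter (7,4) at t=1.3600
    x: enter (8,4) at t=1.5935 ← occupied
  → r_4 = 1.5935
beam 5: φ=45°, α=75°
  dir = (cos 75°, sin 75°) = (0.2588, 0.9659); from cell (6,3)
  next x-line at t=1.4682, next y-line at t=0.7040; Δt_x=3.8637, Δt_y=1.0353
    y: enter (6,4) at t=0.7040
    x: enter (7,4) at t=1.4682
    y: enter (7,5) at t=1.7393
    y: enter (7,6) at t=2.7745
    y: enter (7,7) at t=3.8098
    y: enter (7,8) at t=4.8451
    x: enter (8,8) at t=5.3319 ← occupied
  → r_5 = 5.3319
beam 6: φ=90°, α=120°
  dir = (cos 120°, sin 120°) = (-0.5000, 0.8660); from cell (6,3)
  next x-line at t=1.2400, next y-line at t=0.7852; Δt_x=2.0000, Δt_y=1.1547
    y: enter (6,4) at t=0.7852
    x: enter (5,4) at t=1.2400
    y: enter (5,5) at t=1.9399
    y: enter (5,6) at t=3.0946
    x: enter (4,6) at t=3.2400
    y: enter (4,7) at t=4.2493
    x: enter (3,7) at t=5.2400 ← occupied
  → r_6 = 5.2400
beam 7: φ=135°, α=165°
  dir = (cos 165°, sin 165°) = (-0.9659, 0.2588); from cell (6,3)
  next x-line at t=0.6419, next y-line at t=2.6273; Δt_x=1.0353, Δt_y=3.8637
    x: enter (5,3) at t=0.6419
    x: enter (4,3) at t=1.6771
    y: enter (4,4) at t=2.6273 ← occupied
  → r_7 = 2.6273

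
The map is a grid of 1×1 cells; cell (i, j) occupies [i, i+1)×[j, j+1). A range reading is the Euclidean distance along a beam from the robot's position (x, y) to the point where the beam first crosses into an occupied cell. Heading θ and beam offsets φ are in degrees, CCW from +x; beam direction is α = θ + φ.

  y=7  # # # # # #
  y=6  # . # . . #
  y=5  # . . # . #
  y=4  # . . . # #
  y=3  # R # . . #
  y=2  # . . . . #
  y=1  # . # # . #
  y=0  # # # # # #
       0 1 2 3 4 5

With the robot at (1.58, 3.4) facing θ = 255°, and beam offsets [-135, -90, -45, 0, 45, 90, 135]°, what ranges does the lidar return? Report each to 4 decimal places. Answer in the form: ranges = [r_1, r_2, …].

beam 1: φ=-135°, α=120°
  dir = (cos 120°, sin 120°) = (-0.5000, 0.8660); from cell (1,3)
  next x-line at t=1.1600, next y-line at t=0.6928; Δt_x=2.0000, Δt_y=1.1547
    y: enter (1,4) at t=0.6928
    x: enter (0,4) at t=1.1600 ← occupied
  → r_1 = 1.1600
beam 2: φ=-90°, α=165°
  dir = (cos 165°, sin 165°) = (-0.9659, 0.2588); from cell (1,3)
  next x-line at t=0.6005, next y-line at t=2.3182; Δt_x=1.0353, Δt_y=3.8637
    x: enter (0,3) at t=0.6005 ← occupied
  → r_2 = 0.6005
beam 3: φ=-45°, α=210°
  dir = (cos 210°, sin 210°) = (-0.8660, -0.5000); from cell (1,3)
  next x-line at t=0.6697, next y-line at t=0.8000; Δt_x=1.1547, Δt_y=2.0000
    x: enter (0,3) at t=0.6697 ← occupied
  → r_3 = 0.6697
beam 4: φ=0°, α=255°
  dir = (cos 255°, sin 255°) = (-0.2588, -0.9659); from cell (1,3)
  next x-line at t=2.2409, next y-line at t=0.4141; Δt_x=3.8637, Δt_y=1.0353
    y: enter (1,2) at t=0.4141
    y: enter (1,1) at t=1.4494
    x: enter (0,1) at t=2.2409 ← occupied
  → r_4 = 2.2409
beam 5: φ=45°, α=300°
  dir = (cos 300°, sin 300°) = (0.5000, -0.8660); from cell (1,3)
  next x-line at t=0.8400, next y-line at t=0.4619; Δt_x=2.0000, Δt_y=1.1547
    y: enter (1,2) at t=0.4619
    x: enter (2,2) at t=0.8400
    y: enter (2,1) at t=1.6166 ← occupied
  → r_5 = 1.6166
beam 6: φ=90°, α=345°
  dir = (cos 345°, sin 345°) = (0.9659, -0.2588); from cell (1,3)
  next x-line at t=0.4348, next y-line at t=1.5455; Δt_x=1.0353, Δt_y=3.8637
    x: enter (2,3) at t=0.4348 ← occupied
  → r_6 = 0.4348
beam 7: φ=135°, α=30°
  dir = (cos 30°, sin 30°) = (0.8660, 0.5000); from cell (1,3)
  next x-line at t=0.4850, next y-line at t=1.2000; Δt_x=1.1547, Δt_y=2.0000
    x: enter (2,3) at t=0.4850 ← occupied
  → r_7 = 0.4850

ranges = [1.1600, 0.6005, 0.6697, 2.2409, 1.6166, 0.4348, 0.4850]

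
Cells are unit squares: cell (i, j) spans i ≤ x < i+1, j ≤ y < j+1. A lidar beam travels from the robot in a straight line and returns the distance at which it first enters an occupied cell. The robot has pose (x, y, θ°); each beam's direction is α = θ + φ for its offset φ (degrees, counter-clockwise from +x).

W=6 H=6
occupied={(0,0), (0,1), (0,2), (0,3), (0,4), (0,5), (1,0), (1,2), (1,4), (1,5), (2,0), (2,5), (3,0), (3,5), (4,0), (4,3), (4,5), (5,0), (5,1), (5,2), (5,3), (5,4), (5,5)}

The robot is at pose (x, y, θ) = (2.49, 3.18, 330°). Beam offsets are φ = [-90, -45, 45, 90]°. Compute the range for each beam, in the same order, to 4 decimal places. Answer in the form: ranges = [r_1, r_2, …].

ranges = [0.9800, 2.2569, 1.5633, 2.1016]

beam 1: φ=-90°, α=240°
  cosα=-0.5000 sinα=-0.8660 | (2,3) | tMaxX 0.9800 tMaxY 0.2078 | tΔX 2.0000 tΔY 1.1547
    t=0.2078 [y] (2,2)
    t=0.9800 [x] (1,2) — stop
  → r_1 = 0.9800
beam 2: φ=-45°, α=285°
  cosα=0.2588 sinα=-0.9659 | (2,3) | tMaxX 1.9705 tMaxY 0.1863 | tΔX 3.8637 tΔY 1.0353
    t=0.1863 [y] (2,2)
    t=1.2216 [y] (2,1)
    t=1.9705 [x] (3,1)
    t=2.2569 [y] (3,0) — stop
  → r_2 = 2.2569
beam 3: φ=45°, α=15°
  cosα=0.9659 sinα=0.2588 | (2,3) | tMaxX 0.5280 tMaxY 3.1682 | tΔX 1.0353 tΔY 3.8637
    t=0.5280 [x] (3,3)
    t=1.5633 [x] (4,3) — stop
  → r_3 = 1.5633
beam 4: φ=90°, α=60°
  cosα=0.5000 sinα=0.8660 | (2,3) | tMaxX 1.0200 tMaxY 0.9469 | tΔX 2.0000 tΔY 1.1547
    t=0.9469 [y] (2,4)
    t=1.0200 [x] (3,4)
    t=2.1016 [y] (3,5) — stop
  → r_4 = 2.1016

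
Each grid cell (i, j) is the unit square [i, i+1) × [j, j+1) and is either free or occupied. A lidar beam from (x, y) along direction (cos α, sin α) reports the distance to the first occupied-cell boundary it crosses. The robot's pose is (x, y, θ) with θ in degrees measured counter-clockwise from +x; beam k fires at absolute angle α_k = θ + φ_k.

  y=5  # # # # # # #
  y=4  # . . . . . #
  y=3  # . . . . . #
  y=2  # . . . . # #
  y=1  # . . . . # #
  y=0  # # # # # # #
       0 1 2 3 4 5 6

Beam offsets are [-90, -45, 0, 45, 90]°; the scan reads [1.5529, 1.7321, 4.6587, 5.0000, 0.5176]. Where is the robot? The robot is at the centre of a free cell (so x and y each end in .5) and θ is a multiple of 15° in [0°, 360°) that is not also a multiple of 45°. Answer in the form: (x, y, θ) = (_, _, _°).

Enumerate (i+0.5, j+0.5, θ) over the 18 free cells and 16 admissible headings. For each, cast all 5 beams and compare to the given ranges.
  (4.5, 1.5, 240°): beam 1 = 4.0415 ≠ 1.5529 ✗
  (1.5, 3.5, 345°): beam 1 = 1.9319 ≠ 1.5529 ✗
  (1.5, 1.5, 255°): beam 1 = 0.5176 ≠ 1.5529 ✗
  (3.5, 3.5, 120°): beam 1 = 2.8868 ≠ 1.5529 ✗
  …
  (5.5, 3.5, 165°): r_1=1.5529, r_2=1.7321, r_3=4.6587, r_4=5.0000, r_5=0.5176 — all match ✓
Only this pose fits every beam.

(x, y, θ) = (5.5, 3.5, 165°)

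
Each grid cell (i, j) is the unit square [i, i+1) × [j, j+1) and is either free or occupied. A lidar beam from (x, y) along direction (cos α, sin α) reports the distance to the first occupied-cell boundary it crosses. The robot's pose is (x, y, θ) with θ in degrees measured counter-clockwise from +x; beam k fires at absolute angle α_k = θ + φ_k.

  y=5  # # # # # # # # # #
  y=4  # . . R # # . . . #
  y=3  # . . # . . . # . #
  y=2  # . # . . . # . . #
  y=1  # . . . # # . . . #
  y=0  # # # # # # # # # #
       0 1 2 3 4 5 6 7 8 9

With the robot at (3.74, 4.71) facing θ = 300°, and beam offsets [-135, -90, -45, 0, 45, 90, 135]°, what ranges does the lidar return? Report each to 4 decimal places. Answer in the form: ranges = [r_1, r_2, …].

ranges = [1.1205, 3.1639, 0.7350, 0.5200, 0.2692, 0.3002, 0.3002]

beam 1: φ=-135°, α=165°
  direction (-0.9659, 0.2588); cell (3,4); t to first gridline: x 0.7661, y 1.1205 (then +1.0353 / +3.8637)
    (2,4) via x @ 0.7661
    (2,5) via y @ 1.1205  # hit
  → r_1 = 1.1205
beam 2: φ=-90°, α=210°
  direction (-0.8660, -0.5000); cell (3,4); t to first gridline: x 0.8545, y 1.4200 (then +1.1547 / +2.0000)
    (2,4) via x @ 0.8545
    (2,3) via y @ 1.4200
    (1,3) via x @ 2.0092
    (0,3) via x @ 3.1639  # hit
  → r_2 = 3.1639
beam 3: φ=-45°, α=255°
  direction (-0.2588, -0.9659); cell (3,4); t to first gridline: x 2.8591, y 0.7350 (then +3.8637 / +1.0353)
    (3,3) via y @ 0.7350  # hit
  → r_3 = 0.7350
beam 4: φ=0°, α=300°
  direction (0.5000, -0.8660); cell (3,4); t to first gridline: x 0.5200, y 0.8198 (then +2.0000 / +1.1547)
    (4,4) via x @ 0.5200  # hit
  → r_4 = 0.5200
beam 5: φ=45°, α=345°
  direction (0.9659, -0.2588); cell (3,4); t to first gridline: x 0.2692, y 2.7432 (then +1.0353 / +3.8637)
    (4,4) via x @ 0.2692  # hit
  → r_5 = 0.2692
beam 6: φ=90°, α=30°
  direction (0.8660, 0.5000); cell (3,4); t to first gridline: x 0.3002, y 0.5800 (then +1.1547 / +2.0000)
    (4,4) via x @ 0.3002  # hit
  → r_6 = 0.3002
beam 7: φ=135°, α=75°
  direction (0.2588, 0.9659); cell (3,4); t to first gridline: x 1.0046, y 0.3002 (then +3.8637 / +1.0353)
    (3,5) via y @ 0.3002  # hit
  → r_7 = 0.3002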